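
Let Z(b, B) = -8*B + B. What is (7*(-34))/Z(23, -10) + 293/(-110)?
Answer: -667/110 ≈ -6.0636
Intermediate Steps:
Z(b, B) = -7*B
(7*(-34))/Z(23, -10) + 293/(-110) = (7*(-34))/((-7*(-10))) + 293/(-110) = -238/70 + 293*(-1/110) = -238*1/70 - 293/110 = -17/5 - 293/110 = -667/110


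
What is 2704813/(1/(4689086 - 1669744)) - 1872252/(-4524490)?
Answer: 18475201780366784396/2262245 ≈ 8.1668e+12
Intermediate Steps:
2704813/(1/(4689086 - 1669744)) - 1872252/(-4524490) = 2704813/(1/3019342) - 1872252*(-1/4524490) = 2704813/(1/3019342) + 936126/2262245 = 2704813*3019342 + 936126/2262245 = 8166755493046 + 936126/2262245 = 18475201780366784396/2262245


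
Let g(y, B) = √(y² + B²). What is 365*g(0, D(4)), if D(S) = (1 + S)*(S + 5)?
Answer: 16425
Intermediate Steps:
D(S) = (1 + S)*(5 + S)
g(y, B) = √(B² + y²)
365*g(0, D(4)) = 365*√((5 + 4² + 6*4)² + 0²) = 365*√((5 + 16 + 24)² + 0) = 365*√(45² + 0) = 365*√(2025 + 0) = 365*√2025 = 365*45 = 16425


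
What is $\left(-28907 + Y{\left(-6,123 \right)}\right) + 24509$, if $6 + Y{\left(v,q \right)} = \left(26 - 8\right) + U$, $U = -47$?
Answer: $-4433$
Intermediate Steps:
$Y{\left(v,q \right)} = -35$ ($Y{\left(v,q \right)} = -6 + \left(\left(26 - 8\right) - 47\right) = -6 + \left(18 - 47\right) = -6 - 29 = -35$)
$\left(-28907 + Y{\left(-6,123 \right)}\right) + 24509 = \left(-28907 - 35\right) + 24509 = -28942 + 24509 = -4433$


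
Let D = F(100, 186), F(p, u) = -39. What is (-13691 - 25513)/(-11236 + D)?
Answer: 3564/1025 ≈ 3.4771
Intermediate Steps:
D = -39
(-13691 - 25513)/(-11236 + D) = (-13691 - 25513)/(-11236 - 39) = -39204/(-11275) = -39204*(-1/11275) = 3564/1025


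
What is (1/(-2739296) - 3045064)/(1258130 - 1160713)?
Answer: -8341331634945/266853998432 ≈ -31.258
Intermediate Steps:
(1/(-2739296) - 3045064)/(1258130 - 1160713) = (-1/2739296 - 3045064)/97417 = -8341331634945/2739296*1/97417 = -8341331634945/266853998432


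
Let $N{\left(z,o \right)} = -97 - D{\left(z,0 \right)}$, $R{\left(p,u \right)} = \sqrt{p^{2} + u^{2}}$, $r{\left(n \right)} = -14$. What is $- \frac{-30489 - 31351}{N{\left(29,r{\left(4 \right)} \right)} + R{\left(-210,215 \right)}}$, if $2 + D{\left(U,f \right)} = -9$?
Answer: $\frac{5318240}{82929} + \frac{309200 \sqrt{3613}}{82929} \approx 288.24$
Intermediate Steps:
$D{\left(U,f \right)} = -11$ ($D{\left(U,f \right)} = -2 - 9 = -11$)
$N{\left(z,o \right)} = -86$ ($N{\left(z,o \right)} = -97 - -11 = -97 + 11 = -86$)
$- \frac{-30489 - 31351}{N{\left(29,r{\left(4 \right)} \right)} + R{\left(-210,215 \right)}} = - \frac{-30489 - 31351}{-86 + \sqrt{\left(-210\right)^{2} + 215^{2}}} = - \frac{-61840}{-86 + \sqrt{44100 + 46225}} = - \frac{-61840}{-86 + \sqrt{90325}} = - \frac{-61840}{-86 + 5 \sqrt{3613}} = \frac{61840}{-86 + 5 \sqrt{3613}}$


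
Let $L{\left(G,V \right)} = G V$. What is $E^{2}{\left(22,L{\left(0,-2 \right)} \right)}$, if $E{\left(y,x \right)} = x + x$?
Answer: $0$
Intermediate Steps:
$E{\left(y,x \right)} = 2 x$
$E^{2}{\left(22,L{\left(0,-2 \right)} \right)} = \left(2 \cdot 0 \left(-2\right)\right)^{2} = \left(2 \cdot 0\right)^{2} = 0^{2} = 0$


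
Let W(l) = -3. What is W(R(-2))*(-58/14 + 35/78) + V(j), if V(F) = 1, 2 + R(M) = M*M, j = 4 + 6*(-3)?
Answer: 2199/182 ≈ 12.082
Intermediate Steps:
j = -14 (j = 4 - 18 = -14)
R(M) = -2 + M² (R(M) = -2 + M*M = -2 + M²)
W(R(-2))*(-58/14 + 35/78) + V(j) = -3*(-58/14 + 35/78) + 1 = -3*(-58*1/14 + 35*(1/78)) + 1 = -3*(-29/7 + 35/78) + 1 = -3*(-2017/546) + 1 = 2017/182 + 1 = 2199/182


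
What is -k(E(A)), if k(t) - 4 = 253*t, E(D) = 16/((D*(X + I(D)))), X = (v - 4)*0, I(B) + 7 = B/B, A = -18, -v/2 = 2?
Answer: -1120/27 ≈ -41.482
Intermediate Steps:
v = -4 (v = -2*2 = -4)
I(B) = -6 (I(B) = -7 + B/B = -7 + 1 = -6)
X = 0 (X = (-4 - 4)*0 = -8*0 = 0)
E(D) = -8/(3*D) (E(D) = 16/((D*(0 - 6))) = 16/((D*(-6))) = 16/((-6*D)) = 16*(-1/(6*D)) = -8/(3*D))
k(t) = 4 + 253*t
-k(E(A)) = -(4 + 253*(-8/3/(-18))) = -(4 + 253*(-8/3*(-1/18))) = -(4 + 253*(4/27)) = -(4 + 1012/27) = -1*1120/27 = -1120/27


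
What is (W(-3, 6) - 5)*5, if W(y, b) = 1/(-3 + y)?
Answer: -155/6 ≈ -25.833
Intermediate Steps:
(W(-3, 6) - 5)*5 = (1/(-3 - 3) - 5)*5 = (1/(-6) - 5)*5 = (-1/6 - 5)*5 = -31/6*5 = -155/6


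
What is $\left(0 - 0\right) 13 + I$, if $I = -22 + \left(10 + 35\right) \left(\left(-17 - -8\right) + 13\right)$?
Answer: $158$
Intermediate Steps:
$I = 158$ ($I = -22 + 45 \left(\left(-17 + 8\right) + 13\right) = -22 + 45 \left(-9 + 13\right) = -22 + 45 \cdot 4 = -22 + 180 = 158$)
$\left(0 - 0\right) 13 + I = \left(0 - 0\right) 13 + 158 = \left(0 + 0\right) 13 + 158 = 0 \cdot 13 + 158 = 0 + 158 = 158$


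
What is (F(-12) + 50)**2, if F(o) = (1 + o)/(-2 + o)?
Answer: 505521/196 ≈ 2579.2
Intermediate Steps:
F(o) = (1 + o)/(-2 + o)
(F(-12) + 50)**2 = ((1 - 12)/(-2 - 12) + 50)**2 = (-11/(-14) + 50)**2 = (-1/14*(-11) + 50)**2 = (11/14 + 50)**2 = (711/14)**2 = 505521/196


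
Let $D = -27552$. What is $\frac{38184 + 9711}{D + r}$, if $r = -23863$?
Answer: $- \frac{9579}{10283} \approx -0.93154$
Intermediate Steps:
$\frac{38184 + 9711}{D + r} = \frac{38184 + 9711}{-27552 - 23863} = \frac{47895}{-51415} = 47895 \left(- \frac{1}{51415}\right) = - \frac{9579}{10283}$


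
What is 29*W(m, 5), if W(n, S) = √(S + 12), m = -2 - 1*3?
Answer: 29*√17 ≈ 119.57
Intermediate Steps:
m = -5 (m = -2 - 3 = -5)
W(n, S) = √(12 + S)
29*W(m, 5) = 29*√(12 + 5) = 29*√17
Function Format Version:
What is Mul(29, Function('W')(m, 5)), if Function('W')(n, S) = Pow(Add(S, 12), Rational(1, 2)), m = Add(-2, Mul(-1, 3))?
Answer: Mul(29, Pow(17, Rational(1, 2))) ≈ 119.57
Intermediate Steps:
m = -5 (m = Add(-2, -3) = -5)
Function('W')(n, S) = Pow(Add(12, S), Rational(1, 2))
Mul(29, Function('W')(m, 5)) = Mul(29, Pow(Add(12, 5), Rational(1, 2))) = Mul(29, Pow(17, Rational(1, 2)))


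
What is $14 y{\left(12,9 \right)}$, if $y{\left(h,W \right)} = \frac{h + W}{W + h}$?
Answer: $14$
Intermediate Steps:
$y{\left(h,W \right)} = 1$ ($y{\left(h,W \right)} = \frac{W + h}{W + h} = 1$)
$14 y{\left(12,9 \right)} = 14 \cdot 1 = 14$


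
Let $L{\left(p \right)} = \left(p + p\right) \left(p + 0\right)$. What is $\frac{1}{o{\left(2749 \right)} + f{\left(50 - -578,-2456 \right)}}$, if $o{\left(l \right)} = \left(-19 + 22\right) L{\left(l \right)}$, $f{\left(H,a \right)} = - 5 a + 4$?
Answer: $\frac{1}{45354290} \approx 2.2049 \cdot 10^{-8}$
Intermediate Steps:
$L{\left(p \right)} = 2 p^{2}$ ($L{\left(p \right)} = 2 p p = 2 p^{2}$)
$f{\left(H,a \right)} = 4 - 5 a$
$o{\left(l \right)} = 6 l^{2}$ ($o{\left(l \right)} = \left(-19 + 22\right) 2 l^{2} = 3 \cdot 2 l^{2} = 6 l^{2}$)
$\frac{1}{o{\left(2749 \right)} + f{\left(50 - -578,-2456 \right)}} = \frac{1}{6 \cdot 2749^{2} + \left(4 - -12280\right)} = \frac{1}{6 \cdot 7557001 + \left(4 + 12280\right)} = \frac{1}{45342006 + 12284} = \frac{1}{45354290}$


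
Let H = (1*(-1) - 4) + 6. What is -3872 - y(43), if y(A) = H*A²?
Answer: -5721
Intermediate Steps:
H = 1 (H = (-1 - 4) + 6 = -5 + 6 = 1)
y(A) = A² (y(A) = 1*A² = A²)
-3872 - y(43) = -3872 - 1*43² = -3872 - 1*1849 = -3872 - 1849 = -5721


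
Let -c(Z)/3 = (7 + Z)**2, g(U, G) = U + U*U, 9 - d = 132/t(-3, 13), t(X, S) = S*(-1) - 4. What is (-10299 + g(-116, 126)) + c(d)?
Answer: 389201/289 ≈ 1346.7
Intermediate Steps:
t(X, S) = -4 - S (t(X, S) = -S - 4 = -4 - S)
d = 285/17 (d = 9 - 132/(-4 - 1*13) = 9 - 132/(-4 - 13) = 9 - 132/(-17) = 9 - 132*(-1)/17 = 9 - 1*(-132/17) = 9 + 132/17 = 285/17 ≈ 16.765)
g(U, G) = U + U**2
c(Z) = -3*(7 + Z)**2
(-10299 + g(-116, 126)) + c(d) = (-10299 - 116*(1 - 116)) - 3*(7 + 285/17)**2 = (-10299 - 116*(-115)) - 3*(404/17)**2 = (-10299 + 13340) - 3*163216/289 = 3041 - 489648/289 = 389201/289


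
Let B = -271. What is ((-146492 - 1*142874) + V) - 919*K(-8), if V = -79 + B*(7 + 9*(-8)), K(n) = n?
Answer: -264478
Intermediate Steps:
V = 17536 (V = -79 - 271*(7 + 9*(-8)) = -79 - 271*(7 - 72) = -79 - 271*(-65) = -79 + 17615 = 17536)
((-146492 - 1*142874) + V) - 919*K(-8) = ((-146492 - 1*142874) + 17536) - 919*(-8) = ((-146492 - 142874) + 17536) + 7352 = (-289366 + 17536) + 7352 = -271830 + 7352 = -264478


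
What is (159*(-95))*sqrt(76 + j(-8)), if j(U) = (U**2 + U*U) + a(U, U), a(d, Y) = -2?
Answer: -15105*sqrt(202) ≈ -2.1468e+5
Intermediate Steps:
j(U) = -2 + 2*U**2 (j(U) = (U**2 + U*U) - 2 = (U**2 + U**2) - 2 = 2*U**2 - 2 = -2 + 2*U**2)
(159*(-95))*sqrt(76 + j(-8)) = (159*(-95))*sqrt(76 + (-2 + 2*(-8)**2)) = -15105*sqrt(76 + (-2 + 2*64)) = -15105*sqrt(76 + (-2 + 128)) = -15105*sqrt(76 + 126) = -15105*sqrt(202)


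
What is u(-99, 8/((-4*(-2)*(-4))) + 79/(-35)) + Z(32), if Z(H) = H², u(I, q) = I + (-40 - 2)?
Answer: 883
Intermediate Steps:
u(I, q) = -42 + I (u(I, q) = I - 42 = -42 + I)
u(-99, 8/((-4*(-2)*(-4))) + 79/(-35)) + Z(32) = (-42 - 99) + 32² = -141 + 1024 = 883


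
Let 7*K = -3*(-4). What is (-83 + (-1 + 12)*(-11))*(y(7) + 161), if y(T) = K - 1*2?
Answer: -229500/7 ≈ -32786.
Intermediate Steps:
K = 12/7 (K = (-3*(-4))/7 = (1/7)*12 = 12/7 ≈ 1.7143)
y(T) = -2/7 (y(T) = 12/7 - 1*2 = 12/7 - 2 = -2/7)
(-83 + (-1 + 12)*(-11))*(y(7) + 161) = (-83 + (-1 + 12)*(-11))*(-2/7 + 161) = (-83 + 11*(-11))*(1125/7) = (-83 - 121)*(1125/7) = -204*1125/7 = -229500/7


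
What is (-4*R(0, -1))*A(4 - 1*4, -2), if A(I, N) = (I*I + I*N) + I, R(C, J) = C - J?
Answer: 0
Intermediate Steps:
A(I, N) = I + I**2 + I*N (A(I, N) = (I**2 + I*N) + I = I + I**2 + I*N)
(-4*R(0, -1))*A(4 - 1*4, -2) = (-4*(0 - 1*(-1)))*((4 - 1*4)*(1 + (4 - 1*4) - 2)) = (-4*(0 + 1))*((4 - 4)*(1 + (4 - 4) - 2)) = (-4*1)*(0*(1 + 0 - 2)) = -0*(-1) = -4*0 = 0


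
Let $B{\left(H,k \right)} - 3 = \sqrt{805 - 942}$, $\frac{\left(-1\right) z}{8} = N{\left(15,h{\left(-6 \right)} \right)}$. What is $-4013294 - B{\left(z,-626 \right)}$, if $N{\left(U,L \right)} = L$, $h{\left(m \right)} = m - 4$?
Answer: $-4013297 - i \sqrt{137} \approx -4.0133 \cdot 10^{6} - 11.705 i$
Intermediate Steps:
$h{\left(m \right)} = -4 + m$
$z = 80$ ($z = - 8 \left(-4 - 6\right) = \left(-8\right) \left(-10\right) = 80$)
$B{\left(H,k \right)} = 3 + i \sqrt{137}$ ($B{\left(H,k \right)} = 3 + \sqrt{805 - 942} = 3 + \sqrt{-137} = 3 + i \sqrt{137}$)
$-4013294 - B{\left(z,-626 \right)} = -4013294 - \left(3 + i \sqrt{137}\right) = -4013297 - i \sqrt{137}$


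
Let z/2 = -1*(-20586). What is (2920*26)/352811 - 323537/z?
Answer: -111021634267/14525934492 ≈ -7.6430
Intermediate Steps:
z = 41172 (z = 2*(-1*(-20586)) = 2*20586 = 41172)
(2920*26)/352811 - 323537/z = (2920*26)/352811 - 323537/41172 = 75920*(1/352811) - 323537*1/41172 = 75920/352811 - 323537/41172 = -111021634267/14525934492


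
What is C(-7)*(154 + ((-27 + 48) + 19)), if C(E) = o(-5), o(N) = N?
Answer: -970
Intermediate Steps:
C(E) = -5
C(-7)*(154 + ((-27 + 48) + 19)) = -5*(154 + ((-27 + 48) + 19)) = -5*(154 + (21 + 19)) = -5*(154 + 40) = -5*194 = -970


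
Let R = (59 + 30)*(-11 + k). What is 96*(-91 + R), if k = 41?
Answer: 247584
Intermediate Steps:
R = 2670 (R = (59 + 30)*(-11 + 41) = 89*30 = 2670)
96*(-91 + R) = 96*(-91 + 2670) = 96*2579 = 247584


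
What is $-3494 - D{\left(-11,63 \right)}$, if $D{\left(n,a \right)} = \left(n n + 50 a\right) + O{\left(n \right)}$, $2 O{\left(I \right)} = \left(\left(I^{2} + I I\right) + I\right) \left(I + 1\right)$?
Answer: $-5610$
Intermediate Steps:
$O{\left(I \right)} = \frac{\left(1 + I\right) \left(I + 2 I^{2}\right)}{2}$ ($O{\left(I \right)} = \frac{\left(\left(I^{2} + I I\right) + I\right) \left(I + 1\right)}{2} = \frac{\left(\left(I^{2} + I^{2}\right) + I\right) \left(1 + I\right)}{2} = \frac{\left(2 I^{2} + I\right) \left(1 + I\right)}{2} = \frac{\left(I + 2 I^{2}\right) \left(1 + I\right)}{2} = \frac{\left(1 + I\right) \left(I + 2 I^{2}\right)}{2}$)
$D{\left(n,a \right)} = n^{2} + 50 a + \frac{n \left(1 + 2 n^{2} + 3 n\right)}{2}$ ($D{\left(n,a \right)} = \left(n n + 50 a\right) + \frac{n \left(1 + 2 n^{2} + 3 n\right)}{2} = \left(n^{2} + 50 a\right) + \frac{n \left(1 + 2 n^{2} + 3 n\right)}{2} = n^{2} + 50 a + \frac{n \left(1 + 2 n^{2} + 3 n\right)}{2}$)
$-3494 - D{\left(-11,63 \right)} = -3494 - \left(\left(-11\right)^{3} + \frac{1}{2} \left(-11\right) + 50 \cdot 63 + \frac{5 \left(-11\right)^{2}}{2}\right) = -3494 - \left(-1331 - \frac{11}{2} + 3150 + \frac{5}{2} \cdot 121\right) = -3494 - \left(-1331 - \frac{11}{2} + 3150 + \frac{605}{2}\right) = -3494 - 2116 = -5610$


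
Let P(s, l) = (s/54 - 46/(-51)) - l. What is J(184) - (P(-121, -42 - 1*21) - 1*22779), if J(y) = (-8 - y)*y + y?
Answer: -11407675/918 ≈ -12427.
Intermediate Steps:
J(y) = y + y*(-8 - y) (J(y) = y*(-8 - y) + y = y + y*(-8 - y))
P(s, l) = 46/51 - l + s/54 (P(s, l) = (s*(1/54) - 46*(-1/51)) - l = (s/54 + 46/51) - l = (46/51 + s/54) - l = 46/51 - l + s/54)
J(184) - (P(-121, -42 - 1*21) - 1*22779) = -1*184*(7 + 184) - ((46/51 - (-42 - 1*21) + (1/54)*(-121)) - 1*22779) = -1*184*191 - ((46/51 - (-42 - 21) - 121/54) - 22779) = -35144 - ((46/51 - 1*(-63) - 121/54) - 22779) = -35144 - ((46/51 + 63 - 121/54) - 22779) = -35144 - (56605/918 - 22779) = -35144 - 1*(-20854517/918) = -35144 + 20854517/918 = -11407675/918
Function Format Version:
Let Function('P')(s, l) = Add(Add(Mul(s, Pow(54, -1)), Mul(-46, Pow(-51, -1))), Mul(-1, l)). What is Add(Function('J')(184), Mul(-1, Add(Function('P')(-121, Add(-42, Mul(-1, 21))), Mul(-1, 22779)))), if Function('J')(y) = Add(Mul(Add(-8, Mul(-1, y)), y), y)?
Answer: Rational(-11407675, 918) ≈ -12427.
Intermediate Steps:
Function('J')(y) = Add(y, Mul(y, Add(-8, Mul(-1, y)))) (Function('J')(y) = Add(Mul(y, Add(-8, Mul(-1, y))), y) = Add(y, Mul(y, Add(-8, Mul(-1, y)))))
Function('P')(s, l) = Add(Rational(46, 51), Mul(-1, l), Mul(Rational(1, 54), s)) (Function('P')(s, l) = Add(Add(Mul(s, Rational(1, 54)), Mul(-46, Rational(-1, 51))), Mul(-1, l)) = Add(Add(Mul(Rational(1, 54), s), Rational(46, 51)), Mul(-1, l)) = Add(Add(Rational(46, 51), Mul(Rational(1, 54), s)), Mul(-1, l)) = Add(Rational(46, 51), Mul(-1, l), Mul(Rational(1, 54), s)))
Add(Function('J')(184), Mul(-1, Add(Function('P')(-121, Add(-42, Mul(-1, 21))), Mul(-1, 22779)))) = Add(Mul(-1, 184, Add(7, 184)), Mul(-1, Add(Add(Rational(46, 51), Mul(-1, Add(-42, Mul(-1, 21))), Mul(Rational(1, 54), -121)), Mul(-1, 22779)))) = Add(Mul(-1, 184, 191), Mul(-1, Add(Add(Rational(46, 51), Mul(-1, Add(-42, -21)), Rational(-121, 54)), -22779))) = Add(-35144, Mul(-1, Add(Add(Rational(46, 51), Mul(-1, -63), Rational(-121, 54)), -22779))) = Add(-35144, Mul(-1, Add(Add(Rational(46, 51), 63, Rational(-121, 54)), -22779))) = Add(-35144, Mul(-1, Add(Rational(56605, 918), -22779))) = Add(-35144, Mul(-1, Rational(-20854517, 918))) = Add(-35144, Rational(20854517, 918)) = Rational(-11407675, 918)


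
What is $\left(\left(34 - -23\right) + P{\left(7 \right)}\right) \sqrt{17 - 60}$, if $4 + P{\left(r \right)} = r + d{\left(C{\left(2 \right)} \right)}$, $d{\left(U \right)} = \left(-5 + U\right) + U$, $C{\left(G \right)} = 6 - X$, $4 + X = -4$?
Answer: $83 i \sqrt{43} \approx 544.27 i$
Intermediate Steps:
$X = -8$ ($X = -4 - 4 = -8$)
$C{\left(G \right)} = 14$ ($C{\left(G \right)} = 6 - -8 = 6 + 8 = 14$)
$d{\left(U \right)} = -5 + 2 U$
$P{\left(r \right)} = 19 + r$ ($P{\left(r \right)} = -4 + \left(r + \left(-5 + 2 \cdot 14\right)\right) = -4 + \left(r + \left(-5 + 28\right)\right) = -4 + \left(r + 23\right) = -4 + \left(23 + r\right) = 19 + r$)
$\left(\left(34 - -23\right) + P{\left(7 \right)}\right) \sqrt{17 - 60} = \left(\left(34 - -23\right) + \left(19 + 7\right)\right) \sqrt{17 - 60} = \left(\left(34 + 23\right) + 26\right) \sqrt{-43} = \left(57 + 26\right) i \sqrt{43} = 83 i \sqrt{43}$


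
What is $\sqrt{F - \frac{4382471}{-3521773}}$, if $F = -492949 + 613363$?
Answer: $\frac{\sqrt{1493496436107822089}}{3521773} \approx 347.01$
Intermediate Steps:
$F = 120414$
$\sqrt{F - \frac{4382471}{-3521773}} = \sqrt{120414 - \frac{4382471}{-3521773}} = \sqrt{120414 - - \frac{4382471}{3521773}} = \sqrt{120414 + \frac{4382471}{3521773}} = \sqrt{\frac{424075156493}{3521773}} = \frac{\sqrt{1493496436107822089}}{3521773}$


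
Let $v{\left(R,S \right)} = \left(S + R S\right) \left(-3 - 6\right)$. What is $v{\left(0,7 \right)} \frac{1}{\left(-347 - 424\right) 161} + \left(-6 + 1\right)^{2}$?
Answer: $\frac{147778}{5911} \approx 25.001$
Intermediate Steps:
$v{\left(R,S \right)} = - 9 S - 9 R S$ ($v{\left(R,S \right)} = \left(S + R S\right) \left(-9\right) = - 9 S - 9 R S$)
$v{\left(0,7 \right)} \frac{1}{\left(-347 - 424\right) 161} + \left(-6 + 1\right)^{2} = \left(-9\right) 7 \left(1 + 0\right) \frac{1}{\left(-347 - 424\right) 161} + \left(-6 + 1\right)^{2} = \left(-9\right) 7 \cdot 1 \frac{1}{-771} \cdot \frac{1}{161} + \left(-5\right)^{2} = - 63 \left(\left(- \frac{1}{771}\right) \frac{1}{161}\right) + 25 = \left(-63\right) \left(- \frac{1}{124131}\right) + 25 = \frac{3}{5911} + 25 = \frac{147778}{5911}$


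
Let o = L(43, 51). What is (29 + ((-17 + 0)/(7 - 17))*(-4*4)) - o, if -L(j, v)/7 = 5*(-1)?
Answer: -166/5 ≈ -33.200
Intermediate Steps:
L(j, v) = 35 (L(j, v) = -35*(-1) = -7*(-5) = 35)
o = 35
(29 + ((-17 + 0)/(7 - 17))*(-4*4)) - o = (29 + ((-17 + 0)/(7 - 17))*(-4*4)) - 1*35 = (29 - 17/(-10)*(-16)) - 35 = (29 - 17*(-⅒)*(-16)) - 35 = (29 + (17/10)*(-16)) - 35 = (29 - 136/5) - 35 = 9/5 - 35 = -166/5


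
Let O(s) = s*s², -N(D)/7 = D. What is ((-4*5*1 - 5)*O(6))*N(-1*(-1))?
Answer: 37800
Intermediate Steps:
N(D) = -7*D
O(s) = s³
((-4*5*1 - 5)*O(6))*N(-1*(-1)) = ((-4*5*1 - 5)*6³)*(-(-7)*(-1)) = ((-20*1 - 5)*216)*(-7*1) = ((-20 - 5)*216)*(-7) = -25*216*(-7) = -5400*(-7) = 37800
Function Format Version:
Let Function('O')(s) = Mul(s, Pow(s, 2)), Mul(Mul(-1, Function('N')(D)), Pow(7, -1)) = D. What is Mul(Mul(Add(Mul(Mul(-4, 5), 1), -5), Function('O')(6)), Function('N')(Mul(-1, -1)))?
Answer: 37800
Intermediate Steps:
Function('N')(D) = Mul(-7, D)
Function('O')(s) = Pow(s, 3)
Mul(Mul(Add(Mul(Mul(-4, 5), 1), -5), Function('O')(6)), Function('N')(Mul(-1, -1))) = Mul(Mul(Add(Mul(Mul(-4, 5), 1), -5), Pow(6, 3)), Mul(-7, Mul(-1, -1))) = Mul(Mul(Add(Mul(-20, 1), -5), 216), Mul(-7, 1)) = Mul(Mul(Add(-20, -5), 216), -7) = Mul(Mul(-25, 216), -7) = Mul(-5400, -7) = 37800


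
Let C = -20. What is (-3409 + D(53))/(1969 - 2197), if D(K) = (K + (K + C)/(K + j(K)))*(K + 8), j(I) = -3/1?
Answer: 6787/11400 ≈ 0.59535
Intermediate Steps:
j(I) = -3 (j(I) = -3*1 = -3)
D(K) = (8 + K)*(K + (-20 + K)/(-3 + K)) (D(K) = (K + (K - 20)/(K - 3))*(K + 8) = (K + (-20 + K)/(-3 + K))*(8 + K) = (8 + K)*(K + (-20 + K)/(-3 + K)))
(-3409 + D(53))/(1969 - 2197) = (-3409 + (-160 + 53³ - 36*53 + 6*53²)/(-3 + 53))/(1969 - 2197) = (-3409 + (-160 + 148877 - 1908 + 6*2809)/50)/(-228) = (-3409 + (-160 + 148877 - 1908 + 16854)/50)*(-1/228) = (-3409 + (1/50)*163663)*(-1/228) = (-3409 + 163663/50)*(-1/228) = -6787/50*(-1/228) = 6787/11400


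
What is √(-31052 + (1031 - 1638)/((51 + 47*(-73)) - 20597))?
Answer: I*√17851672464469/23977 ≈ 176.22*I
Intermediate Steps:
√(-31052 + (1031 - 1638)/((51 + 47*(-73)) - 20597)) = √(-31052 - 607/((51 - 3431) - 20597)) = √(-31052 - 607/(-3380 - 20597)) = √(-31052 - 607/(-23977)) = √(-31052 - 607*(-1/23977)) = √(-31052 + 607/23977) = √(-744533197/23977) = I*√17851672464469/23977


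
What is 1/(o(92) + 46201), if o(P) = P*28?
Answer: 1/48777 ≈ 2.0501e-5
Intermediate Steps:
o(P) = 28*P
1/(o(92) + 46201) = 1/(28*92 + 46201) = 1/(2576 + 46201) = 1/48777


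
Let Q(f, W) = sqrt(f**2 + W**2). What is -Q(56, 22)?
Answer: -2*sqrt(905) ≈ -60.166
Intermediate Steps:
Q(f, W) = sqrt(W**2 + f**2)
-Q(56, 22) = -sqrt(22**2 + 56**2) = -sqrt(484 + 3136) = -sqrt(3620) = -2*sqrt(905)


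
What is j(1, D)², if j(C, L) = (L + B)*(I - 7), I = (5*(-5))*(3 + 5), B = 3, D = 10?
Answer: 7241481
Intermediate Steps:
I = -200 (I = -25*8 = -200)
j(C, L) = -621 - 207*L (j(C, L) = (L + 3)*(-200 - 7) = (3 + L)*(-207) = -621 - 207*L)
j(1, D)² = (-621 - 207*10)² = (-621 - 2070)² = (-2691)² = 7241481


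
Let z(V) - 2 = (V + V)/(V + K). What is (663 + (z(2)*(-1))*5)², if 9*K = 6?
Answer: 1666681/4 ≈ 4.1667e+5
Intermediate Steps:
K = ⅔ (K = (⅑)*6 = ⅔ ≈ 0.66667)
z(V) = 2 + 2*V/(⅔ + V) (z(V) = 2 + (V + V)/(V + ⅔) = 2 + (2*V)/(⅔ + V) = 2 + 2*V/(⅔ + V))
(663 + (z(2)*(-1))*5)² = (663 + ((4*(1 + 3*2)/(2 + 3*2))*(-1))*5)² = (663 + ((4*(1 + 6)/(2 + 6))*(-1))*5)² = (663 + ((4*7/8)*(-1))*5)² = (663 + ((4*(⅛)*7)*(-1))*5)² = (663 + ((7/2)*(-1))*5)² = (663 - 7/2*5)² = (663 - 35/2)² = (1291/2)² = 1666681/4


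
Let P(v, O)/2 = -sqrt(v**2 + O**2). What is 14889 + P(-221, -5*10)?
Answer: 14889 - 2*sqrt(51341) ≈ 14436.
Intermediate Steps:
P(v, O) = -2*sqrt(O**2 + v**2) (P(v, O) = 2*(-sqrt(v**2 + O**2)) = 2*(-sqrt(O**2 + v**2)) = -2*sqrt(O**2 + v**2))
14889 + P(-221, -5*10) = 14889 - 2*sqrt((-5*10)**2 + (-221)**2) = 14889 - 2*sqrt((-50)**2 + 48841) = 14889 - 2*sqrt(2500 + 48841) = 14889 - 2*sqrt(51341)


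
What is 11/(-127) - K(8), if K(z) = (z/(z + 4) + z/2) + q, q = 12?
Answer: -6383/381 ≈ -16.753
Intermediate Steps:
K(z) = 12 + z/2 + z/(4 + z) (K(z) = (z/(z + 4) + z/2) + 12 = (z/(4 + z) + z*(½)) + 12 = (z/(4 + z) + z/2) + 12 = (z/2 + z/(4 + z)) + 12 = 12 + z/2 + z/(4 + z))
11/(-127) - K(8) = 11/(-127) - (96 + 8² + 30*8)/(2*(4 + 8)) = 11*(-1/127) - (96 + 64 + 240)/(2*12) = -11/127 - 400/(2*12) = -11/127 - 1*50/3 = -11/127 - 50/3 = -6383/381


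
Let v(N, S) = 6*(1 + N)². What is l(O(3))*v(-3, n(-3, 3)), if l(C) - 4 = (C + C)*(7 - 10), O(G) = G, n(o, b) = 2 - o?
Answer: -336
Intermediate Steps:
l(C) = 4 - 6*C (l(C) = 4 + (C + C)*(7 - 10) = 4 + (2*C)*(-3) = 4 - 6*C)
l(O(3))*v(-3, n(-3, 3)) = (4 - 6*3)*(6*(1 - 3)²) = (4 - 18)*(6*(-2)²) = -84*4 = -14*24 = -336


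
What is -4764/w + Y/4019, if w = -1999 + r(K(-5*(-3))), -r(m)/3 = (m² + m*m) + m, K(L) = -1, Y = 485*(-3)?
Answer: 8116803/4023019 ≈ 2.0176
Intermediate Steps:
Y = -1455
r(m) = -6*m² - 3*m (r(m) = -3*((m² + m*m) + m) = -3*((m² + m²) + m) = -3*(2*m² + m) = -3*(m + 2*m²) = -6*m² - 3*m)
w = -2002 (w = -1999 - 3*(-1)*(1 + 2*(-1)) = -1999 - 3*(-1)*(1 - 2) = -1999 - 3*(-1)*(-1) = -1999 - 3 = -2002)
-4764/w + Y/4019 = -4764/(-2002) - 1455/4019 = -4764*(-1/2002) - 1455*1/4019 = 2382/1001 - 1455/4019 = 8116803/4023019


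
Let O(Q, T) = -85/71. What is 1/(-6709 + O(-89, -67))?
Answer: -71/476424 ≈ -0.00014903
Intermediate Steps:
O(Q, T) = -85/71 (O(Q, T) = -85*1/71 = -85/71)
1/(-6709 + O(-89, -67)) = 1/(-6709 - 85/71) = 1/(-476424/71) = -71/476424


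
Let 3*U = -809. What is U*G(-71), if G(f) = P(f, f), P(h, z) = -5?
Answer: 4045/3 ≈ 1348.3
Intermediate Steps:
U = -809/3 (U = (⅓)*(-809) = -809/3 ≈ -269.67)
G(f) = -5
U*G(-71) = -809/3*(-5) = 4045/3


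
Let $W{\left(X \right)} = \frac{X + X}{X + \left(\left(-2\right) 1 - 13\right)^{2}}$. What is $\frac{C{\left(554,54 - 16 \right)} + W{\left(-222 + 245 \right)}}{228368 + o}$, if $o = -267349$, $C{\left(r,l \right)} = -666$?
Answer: $\frac{82561}{4833644} \approx 0.01708$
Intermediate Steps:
$W{\left(X \right)} = \frac{2 X}{225 + X}$ ($W{\left(X \right)} = \frac{2 X}{X + \left(-2 - 13\right)^{2}} = \frac{2 X}{X + \left(-15\right)^{2}} = \frac{2 X}{X + 225} = \frac{2 X}{225 + X}$)
$\frac{C{\left(554,54 - 16 \right)} + W{\left(-222 + 245 \right)}}{228368 + o} = \frac{-666 + \frac{2 \left(-222 + 245\right)}{225 + \left(-222 + 245\right)}}{228368 - 267349} = \frac{-666 + 2 \cdot 23 \frac{1}{225 + 23}}{-38981} = \left(-666 + 2 \cdot 23 \cdot \frac{1}{248}\right) \left(- \frac{1}{38981}\right) = \left(-666 + \frac{23}{124}\right) \left(- \frac{1}{38981}\right) = \left(- \frac{82561}{124}\right) \left(- \frac{1}{38981}\right) = \frac{82561}{4833644}$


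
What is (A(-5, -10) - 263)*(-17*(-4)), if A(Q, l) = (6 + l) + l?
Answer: -18836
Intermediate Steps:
A(Q, l) = 6 + 2*l
(A(-5, -10) - 263)*(-17*(-4)) = ((6 + 2*(-10)) - 263)*(-17*(-4)) = ((6 - 20) - 263)*68 = (-14 - 263)*68 = -277*68 = -18836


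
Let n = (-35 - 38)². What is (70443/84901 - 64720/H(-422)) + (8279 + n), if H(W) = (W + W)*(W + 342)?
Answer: 975091658935/71656444 ≈ 13608.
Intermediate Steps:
n = 5329 (n = (-73)² = 5329)
H(W) = 2*W*(342 + W) (H(W) = (2*W)*(342 + W) = 2*W*(342 + W))
(70443/84901 - 64720/H(-422)) + (8279 + n) = (70443/84901 - 64720*(-1/(844*(342 - 422)))) + (8279 + 5329) = (70443*(1/84901) - 64720/(2*(-422)*(-80))) + 13608 = (70443/84901 - 64720/67520) + 13608 = (70443/84901 - 64720*1/67520) + 13608 = (70443/84901 - 809/844) + 13608 = -9231017/71656444 + 13608 = 975091658935/71656444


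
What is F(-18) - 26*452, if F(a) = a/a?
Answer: -11751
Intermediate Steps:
F(a) = 1
F(-18) - 26*452 = 1 - 26*452 = 1 - 11752 = -11751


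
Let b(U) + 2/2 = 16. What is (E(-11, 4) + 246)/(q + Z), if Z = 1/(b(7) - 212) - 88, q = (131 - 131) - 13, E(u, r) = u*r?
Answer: -19897/9949 ≈ -1.9999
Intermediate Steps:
E(u, r) = r*u
b(U) = 15 (b(U) = -1 + 16 = 15)
q = -13 (q = 0 - 13 = -13)
Z = -17337/197 (Z = 1/(15 - 212) - 88 = 1/(-197) - 88 = -1/197 - 88 = -17337/197 ≈ -88.005)
(E(-11, 4) + 246)/(q + Z) = (4*(-11) + 246)/(-13 - 17337/197) = (-44 + 246)/(-19898/197) = 202*(-197/19898) = -19897/9949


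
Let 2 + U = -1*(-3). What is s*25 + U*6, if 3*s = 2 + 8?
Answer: 268/3 ≈ 89.333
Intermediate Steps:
U = 1 (U = -2 - 1*(-3) = -2 + 3 = 1)
s = 10/3 (s = (2 + 8)/3 = (⅓)*10 = 10/3 ≈ 3.3333)
s*25 + U*6 = (10/3)*25 + 1*6 = 250/3 + 6 = 268/3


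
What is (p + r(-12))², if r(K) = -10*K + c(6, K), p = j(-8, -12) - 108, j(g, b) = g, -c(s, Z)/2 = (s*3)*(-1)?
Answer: 1600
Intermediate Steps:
c(s, Z) = 6*s (c(s, Z) = -2*s*3*(-1) = -2*3*s*(-1) = -(-6)*s = 6*s)
p = -116 (p = -8 - 108 = -116)
r(K) = 36 - 10*K (r(K) = -10*K + 6*6 = -10*K + 36 = 36 - 10*K)
(p + r(-12))² = (-116 + (36 - 10*(-12)))² = (-116 + (36 + 120))² = (-116 + 156)² = 40² = 1600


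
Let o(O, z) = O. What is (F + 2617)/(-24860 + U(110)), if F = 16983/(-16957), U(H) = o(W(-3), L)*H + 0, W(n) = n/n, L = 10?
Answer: -22179743/209842875 ≈ -0.10570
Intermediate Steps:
W(n) = 1
U(H) = H (U(H) = 1*H + 0 = H + 0 = H)
F = -16983/16957 (F = 16983*(-1/16957) = -16983/16957 ≈ -1.0015)
(F + 2617)/(-24860 + U(110)) = (-16983/16957 + 2617)/(-24860 + 110) = (44359486/16957)/(-24750) = (44359486/16957)*(-1/24750) = -22179743/209842875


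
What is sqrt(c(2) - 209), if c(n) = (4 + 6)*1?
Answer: I*sqrt(199) ≈ 14.107*I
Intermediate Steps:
c(n) = 10 (c(n) = 10*1 = 10)
sqrt(c(2) - 209) = sqrt(10 - 209) = sqrt(-199) = I*sqrt(199)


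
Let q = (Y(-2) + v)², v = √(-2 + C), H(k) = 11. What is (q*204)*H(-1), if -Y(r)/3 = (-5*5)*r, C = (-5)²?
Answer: 50541612 - 673200*√23 ≈ 4.7313e+7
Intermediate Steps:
C = 25
Y(r) = 75*r (Y(r) = -3*(-5*5)*r = -(-75)*r = 75*r)
v = √23 (v = √(-2 + 25) = √23 ≈ 4.7958)
q = (-150 + √23)² (q = (75*(-2) + √23)² = (-150 + √23)² ≈ 21084.)
(q*204)*H(-1) = ((150 - √23)²*204)*11 = (204*(150 - √23)²)*11 = 2244*(150 - √23)²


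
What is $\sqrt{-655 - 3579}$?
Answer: $i \sqrt{4234} \approx 65.069 i$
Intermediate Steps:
$\sqrt{-655 - 3579} = \sqrt{-4234} = i \sqrt{4234}$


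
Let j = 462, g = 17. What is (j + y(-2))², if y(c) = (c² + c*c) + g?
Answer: 237169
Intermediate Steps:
y(c) = 17 + 2*c² (y(c) = (c² + c*c) + 17 = (c² + c²) + 17 = 2*c² + 17 = 17 + 2*c²)
(j + y(-2))² = (462 + (17 + 2*(-2)²))² = (462 + (17 + 2*4))² = (462 + (17 + 8))² = (462 + 25)² = 487² = 237169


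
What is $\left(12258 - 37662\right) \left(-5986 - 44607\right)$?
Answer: $1285264572$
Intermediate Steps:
$\left(12258 - 37662\right) \left(-5986 - 44607\right) = \left(-25404\right) \left(-50593\right) = 1285264572$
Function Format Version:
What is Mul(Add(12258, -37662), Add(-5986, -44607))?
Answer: 1285264572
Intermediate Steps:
Mul(Add(12258, -37662), Add(-5986, -44607)) = Mul(-25404, -50593) = 1285264572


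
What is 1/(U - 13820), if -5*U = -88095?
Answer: 1/3799 ≈ 0.00026323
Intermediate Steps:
U = 17619 (U = -1/5*(-88095) = 17619)
1/(U - 13820) = 1/(17619 - 13820) = 1/3799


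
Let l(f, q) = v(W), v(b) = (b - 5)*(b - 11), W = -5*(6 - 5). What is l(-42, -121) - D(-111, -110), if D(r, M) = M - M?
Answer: 160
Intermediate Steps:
D(r, M) = 0
W = -5 (W = -5*1 = -5)
v(b) = (-11 + b)*(-5 + b) (v(b) = (-5 + b)*(-11 + b) = (-11 + b)*(-5 + b))
l(f, q) = 160 (l(f, q) = 55 + (-5)² - 16*(-5) = 55 + 25 + 80 = 160)
l(-42, -121) - D(-111, -110) = 160 - 1*0 = 160 + 0 = 160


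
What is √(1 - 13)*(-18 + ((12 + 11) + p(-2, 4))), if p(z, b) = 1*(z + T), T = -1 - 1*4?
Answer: -4*I*√3 ≈ -6.9282*I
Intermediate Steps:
T = -5 (T = -1 - 4 = -5)
p(z, b) = -5 + z (p(z, b) = 1*(z - 5) = 1*(-5 + z) = -5 + z)
√(1 - 13)*(-18 + ((12 + 11) + p(-2, 4))) = √(1 - 13)*(-18 + ((12 + 11) + (-5 - 2))) = √(-12)*(-18 + (23 - 7)) = (2*I*√3)*(-18 + 16) = (2*I*√3)*(-2) = -4*I*√3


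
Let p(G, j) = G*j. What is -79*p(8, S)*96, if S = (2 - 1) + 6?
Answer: -424704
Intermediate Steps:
S = 7 (S = 1 + 6 = 7)
-79*p(8, S)*96 = -632*7*96 = -79*56*96 = -4424*96 = -424704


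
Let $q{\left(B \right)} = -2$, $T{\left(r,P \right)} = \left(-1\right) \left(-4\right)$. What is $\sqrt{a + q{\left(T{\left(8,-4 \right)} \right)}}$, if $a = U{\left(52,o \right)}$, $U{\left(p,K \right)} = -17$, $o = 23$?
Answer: $i \sqrt{19} \approx 4.3589 i$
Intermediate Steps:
$T{\left(r,P \right)} = 4$
$a = -17$
$\sqrt{a + q{\left(T{\left(8,-4 \right)} \right)}} = \sqrt{-17 - 2} = \sqrt{-19} = i \sqrt{19}$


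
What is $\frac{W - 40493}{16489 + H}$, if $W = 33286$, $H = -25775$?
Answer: $\frac{7207}{9286} \approx 0.77611$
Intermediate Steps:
$\frac{W - 40493}{16489 + H} = \frac{33286 - 40493}{16489 - 25775} = - \frac{7207}{-9286} = \left(-7207\right) \left(- \frac{1}{9286}\right) = \frac{7207}{9286}$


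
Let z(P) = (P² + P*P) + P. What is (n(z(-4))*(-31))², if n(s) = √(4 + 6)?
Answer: 9610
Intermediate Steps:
z(P) = P + 2*P² (z(P) = (P² + P²) + P = 2*P² + P = P + 2*P²)
n(s) = √10
(n(z(-4))*(-31))² = (√10*(-31))² = (-31*√10)² = 9610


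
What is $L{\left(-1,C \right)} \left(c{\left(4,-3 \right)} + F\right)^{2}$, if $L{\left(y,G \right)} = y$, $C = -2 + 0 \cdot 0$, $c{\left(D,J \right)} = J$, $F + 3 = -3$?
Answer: $-81$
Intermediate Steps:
$F = -6$ ($F = -3 - 3 = -6$)
$C = -2$ ($C = -2 + 0 = -2$)
$L{\left(-1,C \right)} \left(c{\left(4,-3 \right)} + F\right)^{2} = - \left(-3 - 6\right)^{2} = - \left(-9\right)^{2} = \left(-1\right) 81 = -81$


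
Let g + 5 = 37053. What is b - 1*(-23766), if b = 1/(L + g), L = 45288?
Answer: 1956797377/82336 ≈ 23766.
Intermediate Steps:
g = 37048 (g = -5 + 37053 = 37048)
b = 1/82336 (b = 1/(45288 + 37048) = 1/82336 ≈ 1.2145e-5)
b - 1*(-23766) = 1/82336 - 1*(-23766) = 1/82336 + 23766 = 1956797377/82336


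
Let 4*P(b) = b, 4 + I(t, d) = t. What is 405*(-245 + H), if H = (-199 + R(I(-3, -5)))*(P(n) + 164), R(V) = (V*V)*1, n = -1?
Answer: -20094075/2 ≈ -1.0047e+7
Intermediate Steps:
I(t, d) = -4 + t
P(b) = b/4
R(V) = V**2 (R(V) = V**2*1 = V**2)
H = -49125/2 (H = (-199 + (-4 - 3)**2)*((1/4)*(-1) + 164) = (-199 + (-7)**2)*(-1/4 + 164) = (-199 + 49)*(655/4) = -150*655/4 = -49125/2 ≈ -24563.)
405*(-245 + H) = 405*(-245 - 49125/2) = 405*(-49615/2) = -20094075/2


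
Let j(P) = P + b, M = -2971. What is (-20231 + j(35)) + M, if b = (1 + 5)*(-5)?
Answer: -23197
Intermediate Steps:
b = -30 (b = 6*(-5) = -30)
j(P) = -30 + P (j(P) = P - 30 = -30 + P)
(-20231 + j(35)) + M = (-20231 + (-30 + 35)) - 2971 = (-20231 + 5) - 2971 = -20226 - 2971 = -23197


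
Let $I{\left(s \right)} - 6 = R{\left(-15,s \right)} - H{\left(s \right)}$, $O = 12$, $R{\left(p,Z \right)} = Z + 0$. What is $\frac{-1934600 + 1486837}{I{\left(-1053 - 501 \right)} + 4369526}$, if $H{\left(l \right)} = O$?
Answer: $- \frac{447763}{4367966} \approx -0.10251$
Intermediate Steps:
$R{\left(p,Z \right)} = Z$
$H{\left(l \right)} = 12$
$I{\left(s \right)} = -6 + s$ ($I{\left(s \right)} = 6 + \left(s - 12\right) = 6 + \left(-12 + s\right) = -6 + s$)
$\frac{-1934600 + 1486837}{I{\left(-1053 - 501 \right)} + 4369526} = \frac{-1934600 + 1486837}{\left(-6 - 1554\right) + 4369526} = - \frac{447763}{\left(-6 - 1554\right) + 4369526} = - \frac{447763}{-1560 + 4369526} = - \frac{447763}{4367966}$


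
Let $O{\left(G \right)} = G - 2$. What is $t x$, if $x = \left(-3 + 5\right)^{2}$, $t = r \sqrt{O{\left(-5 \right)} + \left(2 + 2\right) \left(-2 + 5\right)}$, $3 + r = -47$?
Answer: $- 200 \sqrt{5} \approx -447.21$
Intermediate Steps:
$r = -50$ ($r = -3 - 47 = -50$)
$O{\left(G \right)} = -2 + G$ ($O{\left(G \right)} = G - 2 = -2 + G$)
$t = - 50 \sqrt{5}$ ($t = - 50 \sqrt{\left(-2 - 5\right) + \left(2 + 2\right) \left(-2 + 5\right)} = - 50 \sqrt{-7 + 4 \cdot 3} = - 50 \sqrt{-7 + 12} = - 50 \sqrt{5} \approx -111.8$)
$x = 4$ ($x = 2^{2} = 4$)
$t x = - 50 \sqrt{5} \cdot 4 = - 200 \sqrt{5}$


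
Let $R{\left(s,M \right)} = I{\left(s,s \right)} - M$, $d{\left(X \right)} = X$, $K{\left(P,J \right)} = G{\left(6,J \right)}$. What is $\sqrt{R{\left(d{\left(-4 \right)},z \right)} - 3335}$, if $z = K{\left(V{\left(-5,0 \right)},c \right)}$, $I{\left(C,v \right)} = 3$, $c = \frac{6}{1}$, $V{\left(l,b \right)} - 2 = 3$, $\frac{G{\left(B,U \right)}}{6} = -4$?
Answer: $2 i \sqrt{827} \approx 57.515 i$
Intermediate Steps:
$G{\left(B,U \right)} = -24$ ($G{\left(B,U \right)} = 6 \left(-4\right) = -24$)
$V{\left(l,b \right)} = 5$ ($V{\left(l,b \right)} = 2 + 3 = 5$)
$c = 6$ ($c = 6 \cdot 1 = 6$)
$K{\left(P,J \right)} = -24$
$z = -24$
$R{\left(s,M \right)} = 3 - M$
$\sqrt{R{\left(d{\left(-4 \right)},z \right)} - 3335} = \sqrt{\left(3 - -24\right) - 3335} = \sqrt{\left(3 + 24\right) - 3335} = \sqrt{27 - 3335} = \sqrt{-3308} = 2 i \sqrt{827}$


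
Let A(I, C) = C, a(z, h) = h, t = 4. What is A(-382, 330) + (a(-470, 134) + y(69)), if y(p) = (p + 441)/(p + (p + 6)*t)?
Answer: 57242/123 ≈ 465.38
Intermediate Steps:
y(p) = (441 + p)/(24 + 5*p) (y(p) = (p + 441)/(p + (p + 6)*4) = (441 + p)/(p + (6 + p)*4) = (441 + p)/(p + (24 + 4*p)) = (441 + p)/(24 + 5*p))
A(-382, 330) + (a(-470, 134) + y(69)) = 330 + (134 + (441 + 69)/(24 + 5*69)) = 330 + (134 + 510/(24 + 345)) = 330 + (134 + 510/369) = 330 + (134 + (1/369)*510) = 330 + (134 + 170/123) = 330 + 16652/123 = 57242/123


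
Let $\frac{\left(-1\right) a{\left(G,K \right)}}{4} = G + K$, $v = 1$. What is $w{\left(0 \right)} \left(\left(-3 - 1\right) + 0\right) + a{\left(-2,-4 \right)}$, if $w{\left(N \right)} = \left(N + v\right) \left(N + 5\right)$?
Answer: $4$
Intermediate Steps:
$a{\left(G,K \right)} = - 4 G - 4 K$ ($a{\left(G,K \right)} = - 4 \left(G + K\right) = - 4 G - 4 K$)
$w{\left(N \right)} = \left(1 + N\right) \left(5 + N\right)$ ($w{\left(N \right)} = \left(N + 1\right) \left(N + 5\right) = \left(1 + N\right) \left(5 + N\right)$)
$w{\left(0 \right)} \left(\left(-3 - 1\right) + 0\right) + a{\left(-2,-4 \right)} = \left(5 + 0^{2} + 6 \cdot 0\right) \left(\left(-3 - 1\right) + 0\right) - -24 = \left(5 + 0 + 0\right) \left(-4 + 0\right) + \left(8 + 16\right) = 5 \left(-4\right) + 24 = -20 + 24 = 4$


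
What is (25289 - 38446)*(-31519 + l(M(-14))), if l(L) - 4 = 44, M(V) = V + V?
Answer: 414063947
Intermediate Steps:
M(V) = 2*V
l(L) = 48 (l(L) = 4 + 44 = 48)
(25289 - 38446)*(-31519 + l(M(-14))) = (25289 - 38446)*(-31519 + 48) = -13157*(-31471) = 414063947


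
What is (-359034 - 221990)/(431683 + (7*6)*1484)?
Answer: -581024/494011 ≈ -1.1761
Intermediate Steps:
(-359034 - 221990)/(431683 + (7*6)*1484) = -581024/(431683 + 42*1484) = -581024/(431683 + 62328) = -581024/494011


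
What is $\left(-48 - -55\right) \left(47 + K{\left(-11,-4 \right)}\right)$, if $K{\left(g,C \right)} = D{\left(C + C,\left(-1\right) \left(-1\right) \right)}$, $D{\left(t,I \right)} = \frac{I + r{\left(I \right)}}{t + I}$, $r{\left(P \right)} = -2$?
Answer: $330$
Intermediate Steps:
$D{\left(t,I \right)} = \frac{-2 + I}{I + t}$ ($D{\left(t,I \right)} = \frac{I - 2}{t + I} = \frac{-2 + I}{I + t}$)
$K{\left(g,C \right)} = - \frac{1}{1 + 2 C}$ ($K{\left(g,C \right)} = \frac{-2 - -1}{\left(-1\right) \left(-1\right) + \left(C + C\right)} = \frac{-2 + 1}{1 + 2 C} = \frac{1}{1 + 2 C} \left(-1\right) = - \frac{1}{1 + 2 C}$)
$\left(-48 - -55\right) \left(47 + K{\left(-11,-4 \right)}\right) = \left(-48 - -55\right) \left(47 - \frac{1}{1 + 2 \left(-4\right)}\right) = \left(-48 + 55\right) \left(47 - \frac{1}{1 - 8}\right) = 7 \left(47 - \frac{1}{-7}\right) = 7 \left(47 - - \frac{1}{7}\right) = 7 \left(47 + \frac{1}{7}\right) = 7 \cdot \frac{330}{7} = 330$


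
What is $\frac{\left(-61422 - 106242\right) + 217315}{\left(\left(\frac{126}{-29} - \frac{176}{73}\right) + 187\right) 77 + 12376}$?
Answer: $\frac{15015881}{7940203} \approx 1.8911$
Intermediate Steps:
$\frac{\left(-61422 - 106242\right) + 217315}{\left(\left(\frac{126}{-29} - \frac{176}{73}\right) + 187\right) 77 + 12376} = \frac{-167664 + 217315}{\left(\left(126 \left(- \frac{1}{29}\right) - \frac{176}{73}\right) + 187\right) 77 + 12376} = \frac{49651}{\left(\left(- \frac{126}{29} - \frac{176}{73}\right) + 187\right) 77 + 12376} = \frac{49651}{\left(- \frac{14302}{2117} + 187\right) 77 + 12376} = \frac{49651}{\frac{381577}{2117} \cdot 77 + 12376} = \frac{49651}{\frac{29381429}{2117} + 12376} = \frac{49651}{\frac{55581421}{2117}} = 49651 \cdot \frac{2117}{55581421} = \frac{15015881}{7940203}$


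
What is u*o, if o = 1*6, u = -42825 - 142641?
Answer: -1112796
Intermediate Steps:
u = -185466
o = 6
u*o = -185466*6 = -1112796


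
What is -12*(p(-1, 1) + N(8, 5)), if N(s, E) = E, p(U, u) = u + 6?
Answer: -144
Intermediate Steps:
p(U, u) = 6 + u
-12*(p(-1, 1) + N(8, 5)) = -12*((6 + 1) + 5) = -12*(7 + 5) = -12*12 = -144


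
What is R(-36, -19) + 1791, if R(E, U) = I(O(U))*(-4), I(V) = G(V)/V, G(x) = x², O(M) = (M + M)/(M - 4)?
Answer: 41041/23 ≈ 1784.4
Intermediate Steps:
O(M) = 2*M/(-4 + M) (O(M) = (2*M)/(-4 + M) = 2*M/(-4 + M))
I(V) = V (I(V) = V²/V = V)
R(E, U) = -8*U/(-4 + U) (R(E, U) = (2*U/(-4 + U))*(-4) = -8*U/(-4 + U))
R(-36, -19) + 1791 = -8*(-19)/(-4 - 19) + 1791 = -8*(-19)/(-23) + 1791 = -8*(-19)*(-1/23) + 1791 = -152/23 + 1791 = 41041/23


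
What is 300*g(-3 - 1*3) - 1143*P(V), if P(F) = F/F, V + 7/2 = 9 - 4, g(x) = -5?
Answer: -2643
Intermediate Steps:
V = 3/2 (V = -7/2 + (9 - 4) = -7/2 + 5 = 3/2 ≈ 1.5000)
P(F) = 1
300*g(-3 - 1*3) - 1143*P(V) = 300*(-5) - 1143*1 = -1500 - 1143 = -2643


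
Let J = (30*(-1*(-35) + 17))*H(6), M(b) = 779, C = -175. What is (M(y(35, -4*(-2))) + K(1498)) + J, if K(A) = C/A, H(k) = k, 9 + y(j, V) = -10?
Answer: 2169721/214 ≈ 10139.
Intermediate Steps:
y(j, V) = -19 (y(j, V) = -9 - 10 = -19)
K(A) = -175/A
J = 9360 (J = (30*(-1*(-35) + 17))*6 = (30*(35 + 17))*6 = (30*52)*6 = 1560*6 = 9360)
(M(y(35, -4*(-2))) + K(1498)) + J = (779 - 175/1498) + 9360 = (779 - 175*1/1498) + 9360 = (779 - 25/214) + 9360 = 166681/214 + 9360 = 2169721/214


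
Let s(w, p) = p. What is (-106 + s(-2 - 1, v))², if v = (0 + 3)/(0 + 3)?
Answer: 11025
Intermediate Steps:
v = 1 (v = 3/3 = 3*(⅓) = 1)
(-106 + s(-2 - 1, v))² = (-106 + 1)² = (-105)² = 11025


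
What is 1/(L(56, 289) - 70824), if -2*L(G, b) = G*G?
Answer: -1/72392 ≈ -1.3814e-5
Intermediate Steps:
L(G, b) = -G**2/2 (L(G, b) = -G*G/2 = -G**2/2)
1/(L(56, 289) - 70824) = 1/(-1/2*56**2 - 70824) = 1/(-1/2*3136 - 70824) = 1/(-1568 - 70824) = 1/(-72392) = -1/72392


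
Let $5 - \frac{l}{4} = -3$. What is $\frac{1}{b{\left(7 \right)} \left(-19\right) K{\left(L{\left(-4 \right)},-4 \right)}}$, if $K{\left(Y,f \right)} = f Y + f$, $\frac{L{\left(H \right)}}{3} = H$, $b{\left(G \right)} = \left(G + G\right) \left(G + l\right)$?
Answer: $- \frac{1}{456456} \approx -2.1908 \cdot 10^{-6}$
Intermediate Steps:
$l = 32$ ($l = 20 - -12 = 20 + 12 = 32$)
$b{\left(G \right)} = 2 G \left(32 + G\right)$ ($b{\left(G \right)} = \left(G + G\right) \left(G + 32\right) = 2 G \left(32 + G\right)$)
$L{\left(H \right)} = 3 H$
$K{\left(Y,f \right)} = f + Y f$ ($K{\left(Y,f \right)} = Y f + f = f + Y f$)
$\frac{1}{b{\left(7 \right)} \left(-19\right) K{\left(L{\left(-4 \right)},-4 \right)}} = \frac{1}{2 \cdot 7 \left(32 + 7\right) \left(-19\right) \left(- 4 \left(1 + 3 \left(-4\right)\right)\right)} = \frac{1}{2 \cdot 7 \cdot 39 \left(-19\right) \left(- 4 \left(1 - 12\right)\right)} = \frac{1}{546 \left(-19\right) \left(\left(-4\right) \left(-11\right)\right)} = \frac{1}{\left(-10374\right) 44} = \frac{1}{-456456} = - \frac{1}{456456}$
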